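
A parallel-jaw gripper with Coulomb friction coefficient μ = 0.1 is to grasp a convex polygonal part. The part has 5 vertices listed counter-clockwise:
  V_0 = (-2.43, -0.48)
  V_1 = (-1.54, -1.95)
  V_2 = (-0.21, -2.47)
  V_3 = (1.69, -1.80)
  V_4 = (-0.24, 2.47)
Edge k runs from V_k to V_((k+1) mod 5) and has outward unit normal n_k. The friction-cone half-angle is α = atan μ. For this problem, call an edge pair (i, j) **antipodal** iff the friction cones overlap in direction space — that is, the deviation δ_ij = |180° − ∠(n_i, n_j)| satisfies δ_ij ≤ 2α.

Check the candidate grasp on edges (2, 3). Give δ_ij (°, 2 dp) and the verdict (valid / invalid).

δ = 85.10°, invalid

α = atan 0.1 = 5.71°;  2α = 11.42°
edge 2: e_2 = (+1.90, +0.67);  n_2 = (+0.3326, -0.9431)
edge 3: e_3 = (-1.93, +4.27);  n_3 = (+0.9112, +0.4119)
∠(n_2, n_3) = 94.90°
δ = |180° − 94.90°| = 85.10°
85.10° > 2α = 11.42°  →  invalid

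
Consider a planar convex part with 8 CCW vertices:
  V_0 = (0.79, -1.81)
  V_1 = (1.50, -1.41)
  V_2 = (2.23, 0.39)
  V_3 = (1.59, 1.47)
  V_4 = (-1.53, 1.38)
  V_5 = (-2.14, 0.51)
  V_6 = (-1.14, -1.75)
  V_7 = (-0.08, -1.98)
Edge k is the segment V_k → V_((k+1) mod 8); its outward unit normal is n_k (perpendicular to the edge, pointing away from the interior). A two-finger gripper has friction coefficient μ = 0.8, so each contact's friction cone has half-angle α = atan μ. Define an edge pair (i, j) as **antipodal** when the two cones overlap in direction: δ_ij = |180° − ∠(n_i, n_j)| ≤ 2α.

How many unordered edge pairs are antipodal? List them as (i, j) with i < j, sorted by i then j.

count = 14; pairs: (0,3), (0,4), (1,3), (1,4), (1,5), (2,4), (2,5), (2,6), (2,7), (3,5), (3,6), (3,7), (4,6), (4,7)

α = atan 0.8 = 38.66°;  2α = 77.32°
n_0 = (+0.4908, -0.8712)
n_1 = (+0.9267, -0.3758)
n_2 = (+0.8603, +0.5098)
n_3 = (-0.0288, +0.9996)
n_4 = (-0.8188, +0.5741)
n_5 = (-0.9145, -0.4046)
n_6 = (-0.2120, -0.9773)
n_7 = (+0.1918, -0.9814)
  (0,1): δ = 141.47°  ·
  (0,2): δ = 88.75°  ·
  (0,3): δ = 27.74°  ✓
  (0,4): δ = 25.57°  ✓
  (0,5): δ = 84.47°  ·
  (0,6): δ = 138.36°  ·
  (0,7): δ = 161.66°  ·
  (1,2): δ = 127.27°  ·
  (1,3): δ = 66.27°  ✓
  (1,4): δ = 12.96°  ✓
  (1,5): δ = 45.94°  ✓
  (1,6): δ = 99.83°  ·
  (1,7): δ = 123.13°  ·
  (2,3): δ = 119.00°  ·
  (2,4): δ = 65.69°  ✓
  (2,5): δ = 6.78°  ✓
  (2,6): δ = 47.11°  ✓
  (2,7): δ = 70.41°  ✓
  (3,4): δ = 126.69°  ·
  (3,5): δ = 67.78°  ✓
  (3,6): δ = 13.89°  ✓
  (3,7): δ = 9.40°  ✓
  (4,5): δ = 121.10°  ·
  (4,6): δ = 67.21°  ✓
  (4,7): δ = 43.91°  ✓
  (5,6): δ = 126.11°  ·
  (5,7): δ = 102.81°  ·
  (6,7): δ = 156.70°  ·
antipodal pairs: 14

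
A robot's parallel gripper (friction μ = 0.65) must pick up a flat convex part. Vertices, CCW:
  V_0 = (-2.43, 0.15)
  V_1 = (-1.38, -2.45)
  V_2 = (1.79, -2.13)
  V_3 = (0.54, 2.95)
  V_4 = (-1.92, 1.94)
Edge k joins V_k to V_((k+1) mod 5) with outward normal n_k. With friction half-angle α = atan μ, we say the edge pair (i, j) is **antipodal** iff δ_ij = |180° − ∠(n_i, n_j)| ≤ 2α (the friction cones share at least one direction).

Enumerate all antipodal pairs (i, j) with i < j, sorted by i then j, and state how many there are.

count = 3; pairs: (0,2), (1,3), (2,4)

α = atan 0.65 = 33.02°;  2α = 66.05°
n_0 = (-0.9272, -0.3745)
n_1 = (+0.1004, -0.9949)
n_2 = (+0.9710, +0.2389)
n_3 = (-0.3798, +0.9251)
n_4 = (-0.9617, +0.2740)
  (0,1): δ = 106.23°  ·
  (0,2): δ = 8.17°  ✓
  (0,3): δ = 90.33°  ·
  (0,4): δ = 142.11°  ·
  (1,2): δ = 81.94°  ·
  (1,3): δ = 16.56°  ✓
  (1,4): δ = 68.33°  ·
  (2,3): δ = 81.50°  ·
  (2,4): δ = 29.73°  ✓
  (3,4): δ = 128.22°  ·
antipodal pairs: 3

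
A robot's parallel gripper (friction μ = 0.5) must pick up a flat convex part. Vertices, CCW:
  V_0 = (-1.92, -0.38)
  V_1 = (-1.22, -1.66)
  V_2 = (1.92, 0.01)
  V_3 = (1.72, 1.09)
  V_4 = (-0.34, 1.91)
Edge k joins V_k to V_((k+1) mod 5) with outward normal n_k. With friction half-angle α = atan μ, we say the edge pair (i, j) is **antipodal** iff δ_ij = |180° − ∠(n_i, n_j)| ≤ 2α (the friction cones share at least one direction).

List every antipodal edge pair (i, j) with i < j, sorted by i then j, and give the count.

α = atan 0.5 = 26.57°;  2α = 53.13°
n_0 = (-0.8774, -0.4798)
n_1 = (+0.4696, -0.8829)
n_2 = (+0.9833, +0.1821)
n_3 = (+0.3698, +0.9291)
n_4 = (-0.8231, +0.5679)
  (0,1): δ = 90.67°  ·
  (0,2): δ = 18.18°  ✓
  (0,3): δ = 39.62°  ✓
  (0,4): δ = 116.72°  ·
  (1,2): δ = 107.51°  ·
  (1,3): δ = 49.71°  ✓
  (1,4): δ = 27.39°  ✓
  (2,3): δ = 122.20°  ·
  (2,4): δ = 45.10°  ✓
  (3,4): δ = 102.90°  ·
antipodal pairs: 5

count = 5; pairs: (0,2), (0,3), (1,3), (1,4), (2,4)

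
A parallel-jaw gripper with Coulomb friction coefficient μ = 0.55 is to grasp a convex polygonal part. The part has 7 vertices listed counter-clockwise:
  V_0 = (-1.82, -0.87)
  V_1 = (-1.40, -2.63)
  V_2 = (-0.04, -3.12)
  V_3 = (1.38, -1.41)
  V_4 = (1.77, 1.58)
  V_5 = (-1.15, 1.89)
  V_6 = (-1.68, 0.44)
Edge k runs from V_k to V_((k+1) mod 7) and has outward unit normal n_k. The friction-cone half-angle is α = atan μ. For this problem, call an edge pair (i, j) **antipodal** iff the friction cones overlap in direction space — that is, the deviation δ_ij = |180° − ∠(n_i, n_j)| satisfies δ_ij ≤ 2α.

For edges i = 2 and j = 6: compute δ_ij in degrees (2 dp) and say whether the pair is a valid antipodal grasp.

α = atan 0.55 = 28.81°;  2α = 57.62°
edge 2: e_2 = (+1.42, +1.71);  n_2 = (+0.7693, -0.6389)
edge 6: e_6 = (-0.14, -1.31);  n_6 = (-0.9943, +0.1063)
∠(n_2, n_6) = 146.39°
δ = |180° − 146.39°| = 33.61°
33.61° ≤ 2α = 57.62°  →  valid

δ = 33.61°, valid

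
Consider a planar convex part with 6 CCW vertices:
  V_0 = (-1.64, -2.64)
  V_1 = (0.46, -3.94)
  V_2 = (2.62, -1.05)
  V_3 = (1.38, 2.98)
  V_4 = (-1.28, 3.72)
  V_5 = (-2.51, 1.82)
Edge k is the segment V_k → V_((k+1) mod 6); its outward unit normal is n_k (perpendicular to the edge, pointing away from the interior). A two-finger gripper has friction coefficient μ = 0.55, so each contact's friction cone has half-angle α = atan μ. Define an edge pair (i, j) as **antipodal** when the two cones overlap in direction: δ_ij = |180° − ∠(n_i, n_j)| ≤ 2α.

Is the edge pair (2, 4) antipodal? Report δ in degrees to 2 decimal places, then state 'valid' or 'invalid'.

α = atan 0.55 = 28.81°;  2α = 57.62°
edge 2: e_2 = (-1.24, +4.03);  n_2 = (+0.9558, +0.2941)
edge 4: e_4 = (-1.23, -1.90);  n_4 = (-0.8395, +0.5434)
∠(n_2, n_4) = 129.98°
δ = |180° − 129.98°| = 50.02°
50.02° ≤ 2α = 57.62°  →  valid

δ = 50.02°, valid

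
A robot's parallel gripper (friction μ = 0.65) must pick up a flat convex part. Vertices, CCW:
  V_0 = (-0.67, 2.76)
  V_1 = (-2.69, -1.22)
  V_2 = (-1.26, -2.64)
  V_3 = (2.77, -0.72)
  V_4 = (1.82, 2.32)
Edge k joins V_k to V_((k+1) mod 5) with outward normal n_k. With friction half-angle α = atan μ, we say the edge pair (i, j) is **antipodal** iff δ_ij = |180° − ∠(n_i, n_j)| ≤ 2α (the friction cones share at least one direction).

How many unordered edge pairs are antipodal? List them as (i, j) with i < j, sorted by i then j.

count = 5; pairs: (0,2), (0,3), (1,3), (1,4), (2,4)

α = atan 0.65 = 33.02°;  2α = 66.05°
n_0 = (-0.8917, +0.4526)
n_1 = (-0.7046, -0.7096)
n_2 = (+0.4301, -0.9028)
n_3 = (+0.9545, +0.2983)
n_4 = (+0.1740, +0.9847)
  (0,1): δ = 107.89°  ·
  (0,2): δ = 37.62°  ✓
  (0,3): δ = 44.26°  ✓
  (0,4): δ = 106.89°  ·
  (1,2): δ = 109.73°  ·
  (1,3): δ = 27.85°  ✓
  (1,4): δ = 34.78°  ✓
  (2,3): δ = 98.12°  ·
  (2,4): δ = 35.50°  ✓
  (3,4): δ = 117.38°  ·
antipodal pairs: 5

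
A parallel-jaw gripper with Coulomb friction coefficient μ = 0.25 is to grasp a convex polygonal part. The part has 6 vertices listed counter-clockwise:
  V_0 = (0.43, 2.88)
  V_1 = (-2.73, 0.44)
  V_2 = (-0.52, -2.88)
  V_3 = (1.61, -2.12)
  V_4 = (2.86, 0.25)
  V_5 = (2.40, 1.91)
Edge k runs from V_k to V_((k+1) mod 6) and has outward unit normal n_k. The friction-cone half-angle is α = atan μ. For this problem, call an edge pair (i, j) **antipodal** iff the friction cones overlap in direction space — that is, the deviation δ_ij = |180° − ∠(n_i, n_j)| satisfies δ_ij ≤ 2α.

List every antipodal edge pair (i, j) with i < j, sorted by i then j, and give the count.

α = atan 0.25 = 14.04°;  2α = 28.07°
n_0 = (-0.6112, +0.7915)
n_1 = (-0.8324, -0.5541)
n_2 = (+0.3361, -0.9418)
n_3 = (+0.8845, -0.4665)
n_4 = (+0.9637, +0.2670)
n_5 = (+0.4417, +0.8971)
  (0,1): δ = 94.02°  ·
  (0,2): δ = 18.04°  ✓
  (0,3): δ = 24.52°  ✓
  (0,4): δ = 67.81°  ·
  (0,5): δ = 116.11°  ·
  (1,2): δ = 104.01°  ·
  (1,3): δ = 61.46°  ·
  (1,4): δ = 18.16°  ✓
  (1,5): δ = 30.13°  ·
  (2,3): δ = 137.45°  ·
  (2,4): δ = 94.15°  ·
  (2,5): δ = 45.85°  ·
  (3,4): δ = 136.70°  ·
  (3,5): δ = 88.41°  ·
  (4,5): δ = 131.70°  ·
antipodal pairs: 3

count = 3; pairs: (0,2), (0,3), (1,4)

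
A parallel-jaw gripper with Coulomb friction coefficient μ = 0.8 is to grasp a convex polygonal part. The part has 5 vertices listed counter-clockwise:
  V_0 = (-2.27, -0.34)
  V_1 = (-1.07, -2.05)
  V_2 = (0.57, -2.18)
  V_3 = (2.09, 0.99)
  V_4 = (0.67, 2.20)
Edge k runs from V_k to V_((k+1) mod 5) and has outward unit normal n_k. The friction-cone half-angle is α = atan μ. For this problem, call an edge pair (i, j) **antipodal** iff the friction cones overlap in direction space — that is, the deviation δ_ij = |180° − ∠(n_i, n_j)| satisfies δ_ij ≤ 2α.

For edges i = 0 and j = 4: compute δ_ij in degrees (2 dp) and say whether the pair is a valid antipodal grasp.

δ = 95.77°, invalid

α = atan 0.8 = 38.66°;  2α = 77.32°
edge 0: e_0 = (+1.20, -1.71);  n_0 = (-0.8186, -0.5744)
edge 4: e_4 = (-2.94, -2.54);  n_4 = (-0.6538, +0.7567)
∠(n_0, n_4) = 84.23°
δ = |180° − 84.23°| = 95.77°
95.77° > 2α = 77.32°  →  invalid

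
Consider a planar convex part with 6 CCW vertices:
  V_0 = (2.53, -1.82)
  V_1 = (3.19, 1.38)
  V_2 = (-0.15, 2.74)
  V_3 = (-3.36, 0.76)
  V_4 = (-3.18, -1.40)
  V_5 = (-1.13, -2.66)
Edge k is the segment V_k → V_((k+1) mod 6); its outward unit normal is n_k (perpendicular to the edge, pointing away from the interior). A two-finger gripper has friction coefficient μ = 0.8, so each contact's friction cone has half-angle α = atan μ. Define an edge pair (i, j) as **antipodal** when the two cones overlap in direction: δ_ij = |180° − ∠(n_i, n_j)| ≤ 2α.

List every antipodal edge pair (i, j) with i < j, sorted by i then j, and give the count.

α = atan 0.8 = 38.66°;  2α = 77.32°
n_0 = (+0.9794, -0.2020)
n_1 = (+0.3771, +0.9262)
n_2 = (-0.5250, +0.8511)
n_3 = (-0.9965, -0.0830)
n_4 = (-0.5236, -0.8519)
n_5 = (+0.2237, -0.9747)
  (0,1): δ = 100.50°  ·
  (0,2): δ = 46.68°  ✓
  (0,3): δ = 16.42°  ✓
  (0,4): δ = 70.08°  ✓
  (0,5): δ = 114.58°  ·
  (1,2): δ = 126.18°  ·
  (1,3): δ = 63.08°  ✓
  (1,4): δ = 9.42°  ✓
  (1,5): δ = 35.08°  ✓
  (2,3): δ = 116.90°  ·
  (2,4): δ = 63.24°  ✓
  (2,5): δ = 18.74°  ✓
  (3,4): δ = 126.34°  ·
  (3,5): δ = 81.84°  ·
  (4,5): δ = 135.50°  ·
antipodal pairs: 8

count = 8; pairs: (0,2), (0,3), (0,4), (1,3), (1,4), (1,5), (2,4), (2,5)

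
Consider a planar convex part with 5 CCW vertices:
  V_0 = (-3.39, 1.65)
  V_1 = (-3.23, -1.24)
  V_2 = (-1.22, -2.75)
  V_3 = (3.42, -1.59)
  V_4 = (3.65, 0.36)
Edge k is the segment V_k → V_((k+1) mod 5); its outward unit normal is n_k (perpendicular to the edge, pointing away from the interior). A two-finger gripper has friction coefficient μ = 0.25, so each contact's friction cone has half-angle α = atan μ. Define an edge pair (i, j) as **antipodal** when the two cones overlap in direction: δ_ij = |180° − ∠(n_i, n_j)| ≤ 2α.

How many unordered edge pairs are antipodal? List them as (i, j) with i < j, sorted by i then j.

count = 3; pairs: (0,3), (1,4), (2,4)

α = atan 0.25 = 14.04°;  2α = 28.07°
n_0 = (-0.9985, -0.0553)
n_1 = (-0.6006, -0.7995)
n_2 = (+0.2425, -0.9701)
n_3 = (+0.9931, -0.1171)
n_4 = (+0.1802, +0.9836)
  (0,1): δ = 130.08°  ·
  (0,2): δ = 79.13°  ·
  (0,3): δ = 9.90°  ✓
  (0,4): δ = 76.45°  ·
  (1,2): δ = 129.05°  ·
  (1,3): δ = 59.81°  ·
  (1,4): δ = 26.53°  ✓
  (2,3): δ = 110.76°  ·
  (2,4): δ = 24.42°  ✓
  (3,4): δ = 93.66°  ·
antipodal pairs: 3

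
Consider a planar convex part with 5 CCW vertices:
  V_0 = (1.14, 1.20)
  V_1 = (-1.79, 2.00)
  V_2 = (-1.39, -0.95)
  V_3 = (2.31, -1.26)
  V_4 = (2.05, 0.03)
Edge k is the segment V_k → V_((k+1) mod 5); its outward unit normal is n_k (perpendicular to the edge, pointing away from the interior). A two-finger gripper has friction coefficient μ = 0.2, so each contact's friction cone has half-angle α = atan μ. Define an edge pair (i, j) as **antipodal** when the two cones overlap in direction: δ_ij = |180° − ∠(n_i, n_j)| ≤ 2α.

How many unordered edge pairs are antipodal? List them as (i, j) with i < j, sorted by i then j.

count = 2; pairs: (0,2), (1,3)

α = atan 0.2 = 11.31°;  2α = 22.62°
n_0 = (+0.2634, +0.9647)
n_1 = (-0.9909, -0.1344)
n_2 = (-0.0835, -0.9965)
n_3 = (+0.9803, +0.1976)
n_4 = (+0.7894, +0.6139)
  (0,1): δ = 67.01°  ·
  (0,2): δ = 10.48°  ✓
  (0,3): δ = 116.67°  ·
  (0,4): δ = 143.15°  ·
  (1,2): δ = 102.51°  ·
  (1,3): δ = 3.67°  ✓
  (1,4): δ = 30.15°  ·
  (2,3): δ = 73.82°  ·
  (2,4): δ = 47.34°  ·
  (3,4): δ = 153.52°  ·
antipodal pairs: 2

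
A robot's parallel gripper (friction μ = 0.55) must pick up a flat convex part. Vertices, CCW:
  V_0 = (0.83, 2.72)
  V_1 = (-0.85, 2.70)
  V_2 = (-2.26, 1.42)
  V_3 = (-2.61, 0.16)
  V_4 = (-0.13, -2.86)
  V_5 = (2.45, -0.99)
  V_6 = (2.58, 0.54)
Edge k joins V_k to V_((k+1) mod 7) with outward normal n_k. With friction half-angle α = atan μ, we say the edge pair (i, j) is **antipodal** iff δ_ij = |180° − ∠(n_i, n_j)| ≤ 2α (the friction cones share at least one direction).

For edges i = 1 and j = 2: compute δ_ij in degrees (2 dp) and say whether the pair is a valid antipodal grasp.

α = atan 0.55 = 28.81°;  2α = 57.62°
edge 1: e_1 = (-1.41, -1.28);  n_1 = (-0.6721, +0.7404)
edge 2: e_2 = (-0.35, -1.26);  n_2 = (-0.9635, +0.2676)
∠(n_1, n_2) = 32.24°
δ = |180° − 32.24°| = 147.76°
147.76° > 2α = 57.62°  →  invalid

δ = 147.76°, invalid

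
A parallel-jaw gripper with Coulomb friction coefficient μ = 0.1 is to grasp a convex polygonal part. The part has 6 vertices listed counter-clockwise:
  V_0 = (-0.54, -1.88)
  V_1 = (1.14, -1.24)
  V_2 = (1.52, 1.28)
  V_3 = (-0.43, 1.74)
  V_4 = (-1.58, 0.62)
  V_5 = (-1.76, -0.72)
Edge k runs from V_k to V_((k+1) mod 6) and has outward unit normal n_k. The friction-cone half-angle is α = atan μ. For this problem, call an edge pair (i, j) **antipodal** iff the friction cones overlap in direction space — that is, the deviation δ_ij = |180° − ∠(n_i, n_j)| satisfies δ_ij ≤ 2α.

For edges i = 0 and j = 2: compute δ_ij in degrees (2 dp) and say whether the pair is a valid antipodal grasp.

α = atan 0.1 = 5.71°;  2α = 11.42°
edge 0: e_0 = (+1.68, +0.64);  n_0 = (+0.3560, -0.9345)
edge 2: e_2 = (-1.95, +0.46);  n_2 = (+0.2296, +0.9733)
∠(n_0, n_2) = 145.87°
δ = |180° − 145.87°| = 34.13°
34.13° > 2α = 11.42°  →  invalid

δ = 34.13°, invalid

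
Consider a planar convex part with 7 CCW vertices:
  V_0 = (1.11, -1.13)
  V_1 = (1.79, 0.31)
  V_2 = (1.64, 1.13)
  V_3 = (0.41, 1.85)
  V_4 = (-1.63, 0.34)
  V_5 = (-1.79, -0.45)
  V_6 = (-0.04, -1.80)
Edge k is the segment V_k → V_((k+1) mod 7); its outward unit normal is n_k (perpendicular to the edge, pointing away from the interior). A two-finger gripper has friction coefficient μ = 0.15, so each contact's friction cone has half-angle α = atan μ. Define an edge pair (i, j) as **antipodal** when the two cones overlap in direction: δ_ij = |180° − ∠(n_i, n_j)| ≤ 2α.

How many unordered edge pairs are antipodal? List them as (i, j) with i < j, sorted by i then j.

α = atan 0.15 = 8.53°;  2α = 17.06°
n_0 = (+0.9042, -0.4270)
n_1 = (+0.9837, +0.1799)
n_2 = (+0.5052, +0.8630)
n_3 = (-0.5949, +0.8038)
n_4 = (-0.9801, +0.1985)
n_5 = (-0.6108, -0.7918)
n_6 = (+0.5034, -0.8641)
  (0,1): δ = 144.36°  ·
  (0,2): δ = 95.07°  ·
  (0,3): δ = 28.21°  ·
  (0,4): δ = 13.83°  ✓
  (0,5): δ = 77.63°  ·
  (0,6): δ = 145.50°  ·
  (1,2): δ = 130.71°  ·
  (1,3): δ = 63.86°  ·
  (1,4): δ = 21.82°  ·
  (1,5): δ = 41.99°  ·
  (1,6): δ = 109.86°  ·
  (2,3): δ = 113.15°  ·
  (2,4): δ = 71.11°  ·
  (2,5): δ = 7.30°  ✓
  (2,6): δ = 60.57°  ·
  (3,4): δ = 137.96°  ·
  (3,5): δ = 74.16°  ·
  (3,6): δ = 6.28°  ✓
  (4,5): δ = 116.20°  ·
  (4,6): δ = 48.33°  ·
  (5,6): δ = 112.13°  ·
antipodal pairs: 3

count = 3; pairs: (0,4), (2,5), (3,6)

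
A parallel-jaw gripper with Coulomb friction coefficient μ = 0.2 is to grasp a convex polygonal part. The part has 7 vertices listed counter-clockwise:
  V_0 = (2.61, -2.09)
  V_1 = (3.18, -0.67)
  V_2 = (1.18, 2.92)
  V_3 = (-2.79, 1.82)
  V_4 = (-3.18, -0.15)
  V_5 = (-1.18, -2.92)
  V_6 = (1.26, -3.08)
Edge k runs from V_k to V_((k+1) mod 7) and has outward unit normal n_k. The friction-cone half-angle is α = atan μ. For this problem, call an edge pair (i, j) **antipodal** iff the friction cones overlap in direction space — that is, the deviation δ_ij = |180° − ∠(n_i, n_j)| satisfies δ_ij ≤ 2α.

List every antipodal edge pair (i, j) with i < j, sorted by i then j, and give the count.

count = 4; pairs: (0,3), (1,4), (2,5), (2,6)

α = atan 0.2 = 11.31°;  2α = 22.62°
n_0 = (+0.9280, -0.3725)
n_1 = (+0.8736, +0.4867)
n_2 = (-0.2670, +0.9637)
n_3 = (-0.9810, +0.1942)
n_4 = (-0.8108, -0.5854)
n_5 = (-0.0654, -0.9979)
n_6 = (+0.5914, -0.8064)
  (0,1): δ = 129.01°  ·
  (0,2): δ = 52.64°  ·
  (0,3): δ = 10.67°  ✓
  (0,4): δ = 57.70°  ·
  (0,5): δ = 108.12°  ·
  (0,6): δ = 148.12°  ·
  (1,2): δ = 103.64°  ·
  (1,3): δ = 40.32°  ·
  (1,4): δ = 6.71°  ✓
  (1,5): δ = 57.13°  ·
  (1,6): δ = 97.13°  ·
  (2,3): δ = 116.68°  ·
  (2,4): δ = 69.66°  ·
  (2,5): δ = 19.24°  ✓
  (2,6): δ = 20.77°  ✓
  (3,4): δ = 132.97°  ·
  (3,5): δ = 82.55°  ·
  (3,6): δ = 42.55°  ·
  (4,5): δ = 129.58°  ·
  (4,6): δ = 89.58°  ·
  (5,6): δ = 139.99°  ·
antipodal pairs: 4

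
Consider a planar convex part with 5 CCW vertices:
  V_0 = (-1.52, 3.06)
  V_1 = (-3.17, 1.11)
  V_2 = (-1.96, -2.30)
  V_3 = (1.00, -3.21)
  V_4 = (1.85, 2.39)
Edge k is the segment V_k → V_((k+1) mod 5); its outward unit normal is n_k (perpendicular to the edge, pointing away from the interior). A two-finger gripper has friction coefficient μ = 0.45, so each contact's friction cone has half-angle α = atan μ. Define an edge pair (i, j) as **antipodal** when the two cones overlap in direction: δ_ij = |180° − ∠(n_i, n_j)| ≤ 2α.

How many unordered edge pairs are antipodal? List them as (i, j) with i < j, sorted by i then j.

count = 3; pairs: (0,3), (1,3), (2,4)

α = atan 0.45 = 24.23°;  2α = 48.46°
n_0 = (-0.7634, +0.6459)
n_1 = (-0.9424, -0.3344)
n_2 = (-0.2939, -0.9558)
n_3 = (+0.9887, -0.1501)
n_4 = (+0.1950, +0.9808)
  (0,1): δ = 120.23°  ·
  (0,2): δ = 66.85°  ·
  (0,3): δ = 31.61°  ✓
  (0,4): δ = 118.99°  ·
  (1,2): δ = 126.63°  ·
  (1,3): δ = 28.17°  ✓
  (1,4): δ = 59.22°  ·
  (2,3): δ = 81.54°  ·
  (2,4): δ = 5.84°  ✓
  (3,4): δ = 92.61°  ·
antipodal pairs: 3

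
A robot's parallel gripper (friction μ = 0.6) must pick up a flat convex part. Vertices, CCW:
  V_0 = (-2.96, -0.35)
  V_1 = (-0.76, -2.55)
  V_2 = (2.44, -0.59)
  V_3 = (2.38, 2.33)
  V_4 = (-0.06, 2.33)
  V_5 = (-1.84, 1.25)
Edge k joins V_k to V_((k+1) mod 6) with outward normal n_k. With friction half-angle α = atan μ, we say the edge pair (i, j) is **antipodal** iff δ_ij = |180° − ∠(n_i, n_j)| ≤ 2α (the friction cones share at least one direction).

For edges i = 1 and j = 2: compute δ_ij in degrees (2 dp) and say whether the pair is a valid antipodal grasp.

α = atan 0.6 = 30.96°;  2α = 61.93°
edge 1: e_1 = (+3.20, +1.96);  n_1 = (+0.5223, -0.8528)
edge 2: e_2 = (-0.06, +2.92);  n_2 = (+0.9998, +0.0205)
∠(n_1, n_2) = 59.69°
δ = |180° − 59.69°| = 120.31°
120.31° > 2α = 61.93°  →  invalid

δ = 120.31°, invalid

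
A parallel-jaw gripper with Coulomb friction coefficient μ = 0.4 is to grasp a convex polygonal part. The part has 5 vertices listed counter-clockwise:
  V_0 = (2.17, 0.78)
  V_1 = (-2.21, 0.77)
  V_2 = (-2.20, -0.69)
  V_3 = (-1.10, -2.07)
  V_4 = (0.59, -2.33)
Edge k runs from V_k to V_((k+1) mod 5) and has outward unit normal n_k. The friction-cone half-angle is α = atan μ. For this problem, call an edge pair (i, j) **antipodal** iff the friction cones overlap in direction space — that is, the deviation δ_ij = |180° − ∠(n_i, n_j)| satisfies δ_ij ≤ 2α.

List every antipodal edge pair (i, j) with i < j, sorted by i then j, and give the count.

count = 2; pairs: (0,3), (1,4)

α = atan 0.4 = 21.80°;  2α = 43.60°
n_0 = (-0.0023, +1.0000)
n_1 = (-1.0000, -0.0068)
n_2 = (-0.7820, -0.6233)
n_3 = (-0.1521, -0.9884)
n_4 = (+0.8915, -0.4529)
  (0,1): δ = 89.74°  ·
  (0,2): δ = 51.57°  ·
  (0,3): δ = 8.88°  ✓
  (0,4): δ = 62.94°  ·
  (1,2): δ = 141.83°  ·
  (1,3): δ = 99.14°  ·
  (1,4): δ = 27.32°  ✓
  (2,3): δ = 137.30°  ·
  (2,4): δ = 65.49°  ·
  (3,4): δ = 108.19°  ·
antipodal pairs: 2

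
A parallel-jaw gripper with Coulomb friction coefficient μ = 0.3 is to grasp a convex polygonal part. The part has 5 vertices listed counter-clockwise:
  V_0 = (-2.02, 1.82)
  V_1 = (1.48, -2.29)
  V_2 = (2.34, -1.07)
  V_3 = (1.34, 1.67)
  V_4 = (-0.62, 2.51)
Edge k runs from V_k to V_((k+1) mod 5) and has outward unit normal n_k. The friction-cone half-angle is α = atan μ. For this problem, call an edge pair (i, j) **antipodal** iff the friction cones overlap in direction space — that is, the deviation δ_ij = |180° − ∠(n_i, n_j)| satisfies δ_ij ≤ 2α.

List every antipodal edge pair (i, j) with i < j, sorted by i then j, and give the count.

α = atan 0.3 = 16.70°;  2α = 33.40°
n_0 = (-0.7613, -0.6483)
n_1 = (+0.8173, -0.5762)
n_2 = (+0.9394, +0.3428)
n_3 = (+0.3939, +0.9191)
n_4 = (-0.4421, +0.8970)
  (0,1): δ = 75.60°  ·
  (0,2): δ = 20.37°  ✓
  (0,3): δ = 26.38°  ✓
  (0,4): δ = 75.82°  ·
  (1,2): δ = 124.77°  ·
  (1,3): δ = 78.02°  ·
  (1,4): δ = 28.58°  ✓
  (2,3): δ = 133.25°  ·
  (2,4): δ = 83.81°  ·
  (3,4): δ = 130.56°  ·
antipodal pairs: 3

count = 3; pairs: (0,2), (0,3), (1,4)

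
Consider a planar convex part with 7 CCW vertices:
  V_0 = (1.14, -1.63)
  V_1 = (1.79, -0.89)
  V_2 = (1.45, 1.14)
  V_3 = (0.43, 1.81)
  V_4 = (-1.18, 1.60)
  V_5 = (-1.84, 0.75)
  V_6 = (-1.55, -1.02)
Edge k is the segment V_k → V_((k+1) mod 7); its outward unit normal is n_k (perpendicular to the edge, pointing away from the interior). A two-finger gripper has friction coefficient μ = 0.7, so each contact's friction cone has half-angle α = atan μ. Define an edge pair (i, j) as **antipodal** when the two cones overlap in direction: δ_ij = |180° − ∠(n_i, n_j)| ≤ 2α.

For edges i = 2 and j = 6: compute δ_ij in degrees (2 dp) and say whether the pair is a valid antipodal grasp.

δ = 20.52°, valid

α = atan 0.7 = 34.99°;  2α = 69.98°
edge 2: e_2 = (-1.02, +0.67);  n_2 = (+0.5490, +0.8358)
edge 6: e_6 = (+2.69, -0.61);  n_6 = (-0.2212, -0.9752)
∠(n_2, n_6) = 159.48°
δ = |180° − 159.48°| = 20.52°
20.52° ≤ 2α = 69.98°  →  valid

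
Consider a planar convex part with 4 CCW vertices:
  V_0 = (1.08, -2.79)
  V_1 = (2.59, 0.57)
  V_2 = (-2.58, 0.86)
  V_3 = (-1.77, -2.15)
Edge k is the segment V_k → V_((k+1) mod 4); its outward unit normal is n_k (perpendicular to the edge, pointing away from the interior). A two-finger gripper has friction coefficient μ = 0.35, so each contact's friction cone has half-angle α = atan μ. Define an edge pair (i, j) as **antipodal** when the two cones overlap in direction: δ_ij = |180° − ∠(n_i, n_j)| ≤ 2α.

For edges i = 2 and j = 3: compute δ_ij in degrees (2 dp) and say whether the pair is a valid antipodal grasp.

α = atan 0.35 = 19.29°;  2α = 38.58°
edge 2: e_2 = (+0.81, -3.01);  n_2 = (-0.9656, -0.2599)
edge 3: e_3 = (+2.85, -0.64);  n_3 = (-0.2191, -0.9757)
∠(n_2, n_3) = 62.28°
δ = |180° − 62.28°| = 117.72°
117.72° > 2α = 38.58°  →  invalid

δ = 117.72°, invalid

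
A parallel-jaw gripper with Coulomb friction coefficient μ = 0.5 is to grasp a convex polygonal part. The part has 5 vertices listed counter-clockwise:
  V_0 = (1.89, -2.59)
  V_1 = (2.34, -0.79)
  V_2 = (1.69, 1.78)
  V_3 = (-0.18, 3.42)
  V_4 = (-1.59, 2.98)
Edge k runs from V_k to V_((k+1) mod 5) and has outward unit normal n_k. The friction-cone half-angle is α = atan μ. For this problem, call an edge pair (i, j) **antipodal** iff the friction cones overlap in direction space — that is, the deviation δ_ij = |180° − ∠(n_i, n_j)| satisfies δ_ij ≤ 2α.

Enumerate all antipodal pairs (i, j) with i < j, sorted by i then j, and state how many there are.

count = 3; pairs: (0,4), (1,4), (2,4)

α = atan 0.5 = 26.57°;  2α = 53.13°
n_0 = (+0.9701, -0.2425)
n_1 = (+0.9695, +0.2452)
n_2 = (+0.6594, +0.7518)
n_3 = (-0.2979, +0.9546)
n_4 = (-0.8481, -0.5299)
  (0,1): δ = 151.77°  ·
  (0,2): δ = 117.21°  ·
  (0,3): δ = 58.63°  ·
  (0,4): δ = 46.03°  ✓
  (1,2): δ = 145.44°  ·
  (1,3): δ = 86.86°  ·
  (1,4): δ = 17.80°  ✓
  (2,3): δ = 121.42°  ·
  (2,4): δ = 16.75°  ✓
  (3,4): δ = 75.33°  ·
antipodal pairs: 3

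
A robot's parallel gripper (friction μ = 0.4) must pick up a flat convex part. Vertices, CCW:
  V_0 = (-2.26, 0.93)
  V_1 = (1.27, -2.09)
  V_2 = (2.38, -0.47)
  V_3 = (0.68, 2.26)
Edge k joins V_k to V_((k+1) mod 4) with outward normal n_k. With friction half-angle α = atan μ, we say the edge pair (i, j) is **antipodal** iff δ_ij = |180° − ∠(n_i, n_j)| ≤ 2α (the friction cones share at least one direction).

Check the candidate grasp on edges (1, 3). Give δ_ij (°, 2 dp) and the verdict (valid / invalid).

δ = 31.24°, valid

α = atan 0.4 = 21.80°;  2α = 43.60°
edge 1: e_1 = (+1.11, +1.62);  n_1 = (+0.8249, -0.5652)
edge 3: e_3 = (-2.94, -1.33);  n_3 = (-0.4122, +0.9111)
∠(n_1, n_3) = 148.76°
δ = |180° − 148.76°| = 31.24°
31.24° ≤ 2α = 43.60°  →  valid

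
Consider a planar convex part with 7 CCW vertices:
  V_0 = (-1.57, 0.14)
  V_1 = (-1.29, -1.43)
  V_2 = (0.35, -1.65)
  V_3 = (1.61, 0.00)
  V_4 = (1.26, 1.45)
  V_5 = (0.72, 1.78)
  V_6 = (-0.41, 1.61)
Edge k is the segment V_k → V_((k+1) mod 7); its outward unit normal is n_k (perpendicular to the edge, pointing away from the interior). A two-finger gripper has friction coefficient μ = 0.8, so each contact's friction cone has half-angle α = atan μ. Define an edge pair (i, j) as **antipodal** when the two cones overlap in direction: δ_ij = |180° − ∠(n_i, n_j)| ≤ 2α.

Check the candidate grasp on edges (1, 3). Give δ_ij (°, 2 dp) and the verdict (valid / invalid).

δ = 68.79°, valid

α = atan 0.8 = 38.66°;  2α = 77.32°
edge 1: e_1 = (+1.64, -0.22);  n_1 = (-0.1330, -0.9911)
edge 3: e_3 = (-0.35, +1.45);  n_3 = (+0.9721, +0.2346)
∠(n_1, n_3) = 111.21°
δ = |180° − 111.21°| = 68.79°
68.79° ≤ 2α = 77.32°  →  valid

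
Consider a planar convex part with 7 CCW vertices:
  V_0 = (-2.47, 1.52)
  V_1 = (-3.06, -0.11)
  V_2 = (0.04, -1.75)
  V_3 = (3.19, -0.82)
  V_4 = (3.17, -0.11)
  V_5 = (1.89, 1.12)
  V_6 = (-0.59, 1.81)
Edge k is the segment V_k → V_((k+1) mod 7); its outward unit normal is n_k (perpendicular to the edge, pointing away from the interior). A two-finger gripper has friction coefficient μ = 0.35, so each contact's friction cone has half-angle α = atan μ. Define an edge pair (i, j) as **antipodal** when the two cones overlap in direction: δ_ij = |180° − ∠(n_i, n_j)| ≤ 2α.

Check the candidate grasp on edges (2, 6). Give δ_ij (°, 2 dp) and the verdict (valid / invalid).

δ = 7.68°, valid

α = atan 0.35 = 19.29°;  2α = 38.58°
edge 2: e_2 = (+3.15, +0.93);  n_2 = (+0.2832, -0.9591)
edge 6: e_6 = (-1.88, -0.29);  n_6 = (-0.1525, +0.9883)
∠(n_2, n_6) = 172.32°
δ = |180° − 172.32°| = 7.68°
7.68° ≤ 2α = 38.58°  →  valid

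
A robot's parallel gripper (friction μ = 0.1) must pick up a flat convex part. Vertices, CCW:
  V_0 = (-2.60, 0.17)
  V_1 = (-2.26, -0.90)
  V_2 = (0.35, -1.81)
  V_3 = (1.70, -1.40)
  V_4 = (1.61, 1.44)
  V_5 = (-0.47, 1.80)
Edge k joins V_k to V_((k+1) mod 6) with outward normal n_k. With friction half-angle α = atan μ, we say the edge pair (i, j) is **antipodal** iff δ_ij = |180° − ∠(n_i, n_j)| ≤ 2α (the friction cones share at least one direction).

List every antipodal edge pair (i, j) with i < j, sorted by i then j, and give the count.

α = atan 0.1 = 5.71°;  2α = 11.42°
n_0 = (-0.9530, -0.3028)
n_1 = (-0.3292, -0.9443)
n_2 = (+0.2906, -0.9568)
n_3 = (+0.9995, +0.0317)
n_4 = (+0.1705, +0.9854)
n_5 = (-0.6077, +0.7941)
  (0,1): δ = 126.85°  ·
  (0,2): δ = 90.73°  ·
  (0,3): δ = 15.81°  ·
  (0,4): δ = 62.55°  ·
  (0,5): δ = 109.80°  ·
  (1,2): δ = 143.88°  ·
  (1,3): δ = 68.96°  ·
  (1,4): δ = 9.40°  ✓
  (1,5): δ = 56.65°  ·
  (2,3): δ = 105.08°  ·
  (2,4): δ = 26.71°  ·
  (2,5): δ = 20.53°  ·
  (3,4): δ = 101.63°  ·
  (3,5): δ = 54.39°  ·
  (4,5): δ = 132.76°  ·
antipodal pairs: 1

count = 1; pairs: (1,4)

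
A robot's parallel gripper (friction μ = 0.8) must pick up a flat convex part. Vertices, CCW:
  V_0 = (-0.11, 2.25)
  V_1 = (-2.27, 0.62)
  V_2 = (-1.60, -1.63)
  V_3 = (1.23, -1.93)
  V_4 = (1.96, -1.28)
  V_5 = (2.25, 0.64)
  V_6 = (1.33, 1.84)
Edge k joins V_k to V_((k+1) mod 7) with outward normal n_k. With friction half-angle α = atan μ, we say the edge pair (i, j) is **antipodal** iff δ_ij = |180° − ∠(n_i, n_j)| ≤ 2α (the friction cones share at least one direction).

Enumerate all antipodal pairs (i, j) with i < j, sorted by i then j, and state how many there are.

count = 10; pairs: (0,2), (0,3), (0,4), (1,3), (1,4), (1,5), (1,6), (2,5), (2,6), (3,6)

α = atan 0.8 = 38.66°;  2α = 77.32°
n_0 = (-0.6024, +0.7982)
n_1 = (-0.9584, -0.2854)
n_2 = (-0.1054, -0.9944)
n_3 = (+0.6650, -0.7468)
n_4 = (+0.9888, -0.1493)
n_5 = (+0.7936, +0.6084)
n_6 = (+0.2738, +0.9618)
  (0,1): δ = 110.46°  ·
  (0,2): δ = 43.09°  ✓
  (0,3): δ = 4.64°  ✓
  (0,4): δ = 44.37°  ✓
  (0,5): δ = 90.44°  ·
  (0,6): δ = 127.07°  ·
  (1,2): δ = 112.63°  ·
  (1,3): δ = 64.90°  ✓
  (1,4): δ = 25.17°  ✓
  (1,5): δ = 20.89°  ✓
  (1,6): δ = 57.52°  ✓
  (2,3): δ = 132.27°  ·
  (2,4): δ = 92.54°  ·
  (2,5): δ = 46.47°  ✓
  (2,6): δ = 9.84°  ✓
  (3,4): δ = 140.27°  ·
  (3,5): δ = 94.21°  ·
  (3,6): δ = 57.58°  ✓
  (4,5): δ = 133.93°  ·
  (4,6): δ = 97.30°  ·
  (5,6): δ = 143.37°  ·
antipodal pairs: 10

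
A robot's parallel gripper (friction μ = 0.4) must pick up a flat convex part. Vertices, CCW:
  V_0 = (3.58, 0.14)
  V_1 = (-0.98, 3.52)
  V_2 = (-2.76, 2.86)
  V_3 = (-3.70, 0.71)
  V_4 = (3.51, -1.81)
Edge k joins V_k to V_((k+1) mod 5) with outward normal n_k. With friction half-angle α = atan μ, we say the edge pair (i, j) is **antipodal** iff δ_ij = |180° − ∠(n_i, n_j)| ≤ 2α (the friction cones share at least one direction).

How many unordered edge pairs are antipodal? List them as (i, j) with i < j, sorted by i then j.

count = 3; pairs: (0,3), (1,3), (2,4)

α = atan 0.4 = 21.80°;  2α = 43.60°
n_0 = (+0.5955, +0.8034)
n_1 = (-0.3477, +0.9376)
n_2 = (-0.9163, +0.4006)
n_3 = (-0.3299, -0.9440)
n_4 = (+0.9994, -0.0359)
  (0,1): δ = 123.11°  ·
  (0,2): δ = 77.07°  ·
  (0,3): δ = 17.28°  ✓
  (0,4): δ = 124.49°  ·
  (1,2): δ = 133.96°  ·
  (1,3): δ = 39.61°  ✓
  (1,4): δ = 67.60°  ·
  (2,3): δ = 85.65°  ·
  (2,4): δ = 21.56°  ✓
  (3,4): δ = 72.79°  ·
antipodal pairs: 3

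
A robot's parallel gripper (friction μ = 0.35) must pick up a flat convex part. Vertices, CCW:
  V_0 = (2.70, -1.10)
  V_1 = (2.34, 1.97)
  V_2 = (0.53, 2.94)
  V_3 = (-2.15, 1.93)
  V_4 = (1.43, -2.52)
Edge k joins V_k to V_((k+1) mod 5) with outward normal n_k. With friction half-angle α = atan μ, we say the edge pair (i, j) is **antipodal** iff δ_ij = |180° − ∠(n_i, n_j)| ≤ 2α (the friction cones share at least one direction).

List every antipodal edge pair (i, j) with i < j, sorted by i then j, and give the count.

count = 3; pairs: (0,3), (1,3), (2,4)

α = atan 0.35 = 19.29°;  2α = 38.58°
n_0 = (+0.9932, +0.1165)
n_1 = (+0.4724, +0.8814)
n_2 = (-0.3527, +0.9358)
n_3 = (-0.7792, -0.6268)
n_4 = (+0.7454, -0.6666)
  (0,1): δ = 124.88°  ·
  (0,2): δ = 76.04°  ·
  (0,3): δ = 32.13°  ✓
  (0,4): δ = 131.50°  ·
  (1,2): δ = 131.16°  ·
  (1,3): δ = 23.00°  ✓
  (1,4): δ = 76.38°  ·
  (2,3): δ = 71.83°  ·
  (2,4): δ = 27.54°  ✓
  (3,4): δ = 80.62°  ·
antipodal pairs: 3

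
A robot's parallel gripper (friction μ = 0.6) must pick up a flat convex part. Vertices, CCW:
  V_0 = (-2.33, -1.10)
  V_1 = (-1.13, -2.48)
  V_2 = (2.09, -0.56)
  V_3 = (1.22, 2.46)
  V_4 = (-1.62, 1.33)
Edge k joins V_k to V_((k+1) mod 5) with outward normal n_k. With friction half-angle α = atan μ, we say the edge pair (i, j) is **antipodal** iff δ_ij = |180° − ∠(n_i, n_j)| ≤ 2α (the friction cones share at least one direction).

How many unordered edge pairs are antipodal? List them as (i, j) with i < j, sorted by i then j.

count = 4; pairs: (0,2), (1,3), (1,4), (2,4)

α = atan 0.6 = 30.96°;  2α = 61.93°
n_0 = (-0.7546, -0.6562)
n_1 = (+0.5121, -0.8589)
n_2 = (+0.9609, +0.2768)
n_3 = (-0.3697, +0.9292)
n_4 = (-0.9599, +0.2805)
  (0,1): δ = 100.20°  ·
  (0,2): δ = 24.94°  ✓
  (0,3): δ = 70.69°  ·
  (0,4): δ = 122.70°  ·
  (1,2): δ = 104.74°  ·
  (1,3): δ = 9.11°  ✓
  (1,4): δ = 42.91°  ✓
  (2,3): δ = 84.37°  ·
  (2,4): δ = 32.36°  ✓
  (3,4): δ = 127.98°  ·
antipodal pairs: 4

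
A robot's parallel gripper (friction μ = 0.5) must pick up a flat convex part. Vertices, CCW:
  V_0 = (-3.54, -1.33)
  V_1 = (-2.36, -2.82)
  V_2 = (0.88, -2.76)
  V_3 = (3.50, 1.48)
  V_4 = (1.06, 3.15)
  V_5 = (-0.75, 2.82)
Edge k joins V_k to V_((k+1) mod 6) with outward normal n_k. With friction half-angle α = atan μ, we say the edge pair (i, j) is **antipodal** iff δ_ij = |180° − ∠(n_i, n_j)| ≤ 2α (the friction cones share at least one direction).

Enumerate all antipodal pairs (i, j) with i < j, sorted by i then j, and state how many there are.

count = 5; pairs: (0,3), (1,3), (1,4), (2,4), (2,5)

α = atan 0.5 = 26.57°;  2α = 53.13°
n_0 = (-0.7839, -0.6208)
n_1 = (+0.0185, -0.9998)
n_2 = (+0.8507, -0.5257)
n_3 = (+0.5648, +0.8252)
n_4 = (-0.1794, +0.9838)
n_5 = (-0.8299, +0.5579)
  (0,1): δ = 127.32°  ·
  (0,2): δ = 70.09°  ·
  (0,3): δ = 17.23°  ✓
  (0,4): δ = 61.96°  ·
  (0,5): δ = 107.71°  ·
  (1,2): δ = 122.77°  ·
  (1,3): δ = 35.45°  ✓
  (1,4): δ = 9.27°  ✓
  (1,5): δ = 55.03°  ·
  (2,3): δ = 92.68°  ·
  (2,4): δ = 47.95°  ✓
  (2,5): δ = 2.20°  ✓
  (3,4): δ = 135.28°  ·
  (3,5): δ = 89.52°  ·
  (4,5): δ = 134.25°  ·
antipodal pairs: 5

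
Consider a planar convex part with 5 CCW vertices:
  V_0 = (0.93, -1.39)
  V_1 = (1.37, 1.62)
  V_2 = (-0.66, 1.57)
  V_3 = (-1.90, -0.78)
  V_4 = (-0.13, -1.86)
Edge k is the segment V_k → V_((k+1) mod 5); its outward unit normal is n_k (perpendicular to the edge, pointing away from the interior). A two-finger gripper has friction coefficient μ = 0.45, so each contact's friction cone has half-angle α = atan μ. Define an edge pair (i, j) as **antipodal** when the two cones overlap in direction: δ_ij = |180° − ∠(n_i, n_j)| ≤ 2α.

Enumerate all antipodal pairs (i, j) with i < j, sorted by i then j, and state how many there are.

α = atan 0.45 = 24.23°;  2α = 48.46°
n_0 = (+0.9895, -0.1446)
n_1 = (-0.0246, +0.9997)
n_2 = (-0.8844, +0.4667)
n_3 = (-0.5209, -0.8536)
n_4 = (+0.4053, -0.9142)
  (0,1): δ = 80.27°  ·
  (0,2): δ = 19.50°  ✓
  (0,3): δ = 66.93°  ·
  (0,4): δ = 122.23°  ·
  (1,2): δ = 119.23°  ·
  (1,3): δ = 32.80°  ✓
  (1,4): δ = 22.50°  ✓
  (2,3): δ = 93.57°  ·
  (2,4): δ = 38.27°  ✓
  (3,4): δ = 124.70°  ·
antipodal pairs: 4

count = 4; pairs: (0,2), (1,3), (1,4), (2,4)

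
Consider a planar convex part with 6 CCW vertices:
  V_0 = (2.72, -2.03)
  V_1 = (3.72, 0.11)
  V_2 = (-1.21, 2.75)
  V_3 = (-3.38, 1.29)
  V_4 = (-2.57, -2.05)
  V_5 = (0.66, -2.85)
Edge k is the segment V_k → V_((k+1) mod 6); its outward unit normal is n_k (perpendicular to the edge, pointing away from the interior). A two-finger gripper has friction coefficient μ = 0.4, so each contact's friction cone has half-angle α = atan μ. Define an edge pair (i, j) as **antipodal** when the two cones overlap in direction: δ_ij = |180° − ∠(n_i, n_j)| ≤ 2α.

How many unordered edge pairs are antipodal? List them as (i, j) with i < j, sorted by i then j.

count = 4; pairs: (0,2), (0,3), (1,4), (2,5)

α = atan 0.4 = 21.80°;  2α = 43.60°
n_0 = (+0.9060, -0.4233)
n_1 = (+0.4721, +0.8816)
n_2 = (-0.5582, +0.8297)
n_3 = (-0.9718, -0.2357)
n_4 = (-0.2404, -0.9707)
n_5 = (+0.3698, -0.9291)
  (0,1): δ = 93.12°  ·
  (0,2): δ = 31.02°  ✓
  (0,3): δ = 38.68°  ✓
  (0,4): δ = 101.14°  ·
  (0,5): δ = 136.75°  ·
  (1,2): δ = 117.90°  ·
  (1,3): δ = 48.20°  ·
  (1,4): δ = 14.26°  ✓
  (1,5): δ = 49.87°  ·
  (2,3): δ = 110.30°  ·
  (2,4): δ = 47.84°  ·
  (2,5): δ = 12.23°  ✓
  (3,4): δ = 117.54°  ·
  (3,5): δ = 81.93°  ·
  (4,5): δ = 144.38°  ·
antipodal pairs: 4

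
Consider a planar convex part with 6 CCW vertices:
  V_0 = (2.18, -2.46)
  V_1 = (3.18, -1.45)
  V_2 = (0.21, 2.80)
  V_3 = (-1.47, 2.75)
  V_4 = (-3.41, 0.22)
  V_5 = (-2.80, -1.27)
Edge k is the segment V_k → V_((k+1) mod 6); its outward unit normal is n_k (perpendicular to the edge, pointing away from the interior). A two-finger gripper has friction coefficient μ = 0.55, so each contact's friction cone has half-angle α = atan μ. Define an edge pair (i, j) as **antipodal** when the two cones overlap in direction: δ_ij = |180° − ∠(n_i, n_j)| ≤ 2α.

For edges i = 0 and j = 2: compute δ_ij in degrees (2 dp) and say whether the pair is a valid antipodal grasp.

α = atan 0.55 = 28.81°;  2α = 57.62°
edge 0: e_0 = (+1.00, +1.01);  n_0 = (+0.7106, -0.7036)
edge 2: e_2 = (-1.68, -0.05);  n_2 = (-0.0297, +0.9996)
∠(n_0, n_2) = 136.42°
δ = |180° − 136.42°| = 43.58°
43.58° ≤ 2α = 57.62°  →  valid

δ = 43.58°, valid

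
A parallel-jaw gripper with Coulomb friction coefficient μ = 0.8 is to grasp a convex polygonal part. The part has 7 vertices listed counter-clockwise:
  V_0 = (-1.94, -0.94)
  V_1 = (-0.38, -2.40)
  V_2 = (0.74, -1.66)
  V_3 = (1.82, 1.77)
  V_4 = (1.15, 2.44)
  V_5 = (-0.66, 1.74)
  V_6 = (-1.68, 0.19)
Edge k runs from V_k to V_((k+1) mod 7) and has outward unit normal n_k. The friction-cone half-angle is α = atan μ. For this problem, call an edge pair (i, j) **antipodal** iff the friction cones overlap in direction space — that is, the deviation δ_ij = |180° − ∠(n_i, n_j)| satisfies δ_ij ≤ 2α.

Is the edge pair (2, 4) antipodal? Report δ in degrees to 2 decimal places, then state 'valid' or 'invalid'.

α = atan 0.8 = 38.66°;  2α = 77.32°
edge 2: e_2 = (+1.08, +3.43);  n_2 = (+0.9538, -0.3003)
edge 4: e_4 = (-1.81, -0.70);  n_4 = (-0.3607, +0.9327)
∠(n_2, n_4) = 128.62°
δ = |180° − 128.62°| = 51.38°
51.38° ≤ 2α = 77.32°  →  valid

δ = 51.38°, valid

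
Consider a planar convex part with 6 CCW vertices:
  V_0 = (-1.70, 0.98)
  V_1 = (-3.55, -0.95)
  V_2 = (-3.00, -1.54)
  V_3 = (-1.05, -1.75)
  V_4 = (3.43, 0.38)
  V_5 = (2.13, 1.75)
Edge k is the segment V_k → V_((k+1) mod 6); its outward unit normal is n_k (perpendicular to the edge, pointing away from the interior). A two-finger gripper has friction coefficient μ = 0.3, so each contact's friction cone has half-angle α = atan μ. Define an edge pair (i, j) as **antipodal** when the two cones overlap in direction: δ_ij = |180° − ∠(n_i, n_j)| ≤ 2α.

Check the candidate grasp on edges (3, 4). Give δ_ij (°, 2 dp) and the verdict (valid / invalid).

α = atan 0.3 = 16.70°;  2α = 33.40°
edge 3: e_3 = (+4.48, +2.13);  n_3 = (+0.4294, -0.9031)
edge 4: e_4 = (-1.30, +1.37);  n_4 = (+0.7254, +0.6883)
∠(n_3, n_4) = 108.07°
δ = |180° − 108.07°| = 71.93°
71.93° > 2α = 33.40°  →  invalid

δ = 71.93°, invalid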